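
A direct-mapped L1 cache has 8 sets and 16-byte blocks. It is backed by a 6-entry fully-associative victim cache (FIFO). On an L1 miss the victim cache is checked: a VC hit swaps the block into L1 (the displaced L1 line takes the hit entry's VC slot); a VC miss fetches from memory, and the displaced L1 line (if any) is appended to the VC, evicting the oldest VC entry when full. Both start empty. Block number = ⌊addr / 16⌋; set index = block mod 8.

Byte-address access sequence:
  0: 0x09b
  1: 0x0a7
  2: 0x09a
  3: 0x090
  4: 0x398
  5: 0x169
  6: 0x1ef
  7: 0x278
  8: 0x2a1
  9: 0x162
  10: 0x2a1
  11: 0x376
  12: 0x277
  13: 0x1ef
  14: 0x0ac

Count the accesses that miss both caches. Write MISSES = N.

  [0] addr=0x9b blk=9 s=1: MISS | VC []
  [1] addr=0xa7 blk=10 s=2: MISS | VC []
  [2] addr=0x9a blk=9 s=1: L1-HIT | VC []
  [3] addr=0x90 blk=9 s=1: L1-HIT | VC []
  [4] addr=0x398 blk=57 s=1: MISS | VC [9]
  [5] addr=0x169 blk=22 s=6: MISS | VC [9]
  [6] addr=0x1ef blk=30 s=6: MISS | VC [9, 22]
  [7] addr=0x278 blk=39 s=7: MISS | VC [9, 22]
  [8] addr=0x2a1 blk=42 s=2: MISS | VC [9, 22, 10]
  [9] addr=0x162 blk=22 s=6: VC-HIT | VC [9, 30, 10]
  [10] addr=0x2a1 blk=42 s=2: L1-HIT | VC [9, 30, 10]
  [11] addr=0x376 blk=55 s=7: MISS | VC [9, 30, 10, 39]
  [12] addr=0x277 blk=39 s=7: VC-HIT | VC [9, 30, 10, 55]
  [13] addr=0x1ef blk=30 s=6: VC-HIT | VC [9, 22, 10, 55]
  [14] addr=0xac blk=10 s=2: VC-HIT | VC [9, 22, 42, 55]

MISSES = 8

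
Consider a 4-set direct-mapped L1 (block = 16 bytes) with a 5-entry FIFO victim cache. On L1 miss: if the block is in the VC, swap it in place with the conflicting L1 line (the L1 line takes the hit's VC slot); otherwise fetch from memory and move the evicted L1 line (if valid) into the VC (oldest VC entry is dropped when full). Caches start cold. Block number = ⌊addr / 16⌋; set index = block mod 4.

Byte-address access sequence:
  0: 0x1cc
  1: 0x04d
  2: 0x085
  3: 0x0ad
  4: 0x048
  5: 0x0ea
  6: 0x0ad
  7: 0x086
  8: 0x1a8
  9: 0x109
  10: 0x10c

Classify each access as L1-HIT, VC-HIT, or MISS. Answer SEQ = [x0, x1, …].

  [0] addr=0x1cc blk=28 s=0: MISS | VC []
  [1] addr=0x4d blk=4 s=0: MISS | VC [28]
  [2] addr=0x85 blk=8 s=0: MISS | VC [28, 4]
  [3] addr=0xad blk=10 s=2: MISS | VC [28, 4]
  [4] addr=0x48 blk=4 s=0: VC-HIT | VC [28, 8]
  [5] addr=0xea blk=14 s=2: MISS | VC [28, 8, 10]
  [6] addr=0xad blk=10 s=2: VC-HIT | VC [28, 8, 14]
  [7] addr=0x86 blk=8 s=0: VC-HIT | VC [28, 4, 14]
  [8] addr=0x1a8 blk=26 s=2: MISS | VC [28, 4, 14, 10]
  [9] addr=0x109 blk=16 s=0: MISS | VC [28, 4, 14, 10, 8]
  [10] addr=0x10c blk=16 s=0: L1-HIT | VC [28, 4, 14, 10, 8]

SEQ = [MISS, MISS, MISS, MISS, VC-HIT, MISS, VC-HIT, VC-HIT, MISS, MISS, L1-HIT]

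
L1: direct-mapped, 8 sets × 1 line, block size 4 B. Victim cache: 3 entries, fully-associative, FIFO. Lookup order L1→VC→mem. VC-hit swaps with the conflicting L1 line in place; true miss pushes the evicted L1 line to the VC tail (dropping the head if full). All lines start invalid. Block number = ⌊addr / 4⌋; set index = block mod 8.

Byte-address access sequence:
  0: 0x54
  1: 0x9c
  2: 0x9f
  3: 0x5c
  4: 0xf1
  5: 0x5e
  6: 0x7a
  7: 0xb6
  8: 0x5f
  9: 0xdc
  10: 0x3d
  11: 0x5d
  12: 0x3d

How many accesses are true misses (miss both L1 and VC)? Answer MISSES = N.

MISSES = 8

  [0] addr=0x54 blk=21 s=5: MISS | VC []
  [1] addr=0x9c blk=39 s=7: MISS | VC []
  [2] addr=0x9f blk=39 s=7: L1-HIT | VC []
  [3] addr=0x5c blk=23 s=7: MISS | VC [39]
  [4] addr=0xf1 blk=60 s=4: MISS | VC [39]
  [5] addr=0x5e blk=23 s=7: L1-HIT | VC [39]
  [6] addr=0x7a blk=30 s=6: MISS | VC [39]
  [7] addr=0xb6 blk=45 s=5: MISS | VC [39, 21]
  [8] addr=0x5f blk=23 s=7: L1-HIT | VC [39, 21]
  [9] addr=0xdc blk=55 s=7: MISS | VC [39, 21, 23]
  [10] addr=0x3d blk=15 s=7: MISS | VC [21, 23, 55]
  [11] addr=0x5d blk=23 s=7: VC-HIT | VC [21, 15, 55]
  [12] addr=0x3d blk=15 s=7: VC-HIT | VC [21, 23, 55]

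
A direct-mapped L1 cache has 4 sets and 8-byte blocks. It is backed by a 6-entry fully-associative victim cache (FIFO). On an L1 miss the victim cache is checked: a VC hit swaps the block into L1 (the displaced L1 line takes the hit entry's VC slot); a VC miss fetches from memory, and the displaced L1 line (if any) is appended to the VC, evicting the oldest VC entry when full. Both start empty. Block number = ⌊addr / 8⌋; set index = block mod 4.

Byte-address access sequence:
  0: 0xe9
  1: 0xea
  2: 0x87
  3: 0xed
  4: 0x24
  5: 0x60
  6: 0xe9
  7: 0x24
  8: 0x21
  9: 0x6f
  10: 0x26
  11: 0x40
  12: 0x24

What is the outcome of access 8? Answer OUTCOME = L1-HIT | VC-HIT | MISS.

  [0] addr=0xe9 blk=29 s=1: MISS | VC []
  [1] addr=0xea blk=29 s=1: L1-HIT | VC []
  [2] addr=0x87 blk=16 s=0: MISS | VC []
  [3] addr=0xed blk=29 s=1: L1-HIT | VC []
  [4] addr=0x24 blk=4 s=0: MISS | VC [16]
  [5] addr=0x60 blk=12 s=0: MISS | VC [16, 4]
  [6] addr=0xe9 blk=29 s=1: L1-HIT | VC [16, 4]
  [7] addr=0x24 blk=4 s=0: VC-HIT | VC [16, 12]
  [8] addr=0x21 blk=4 s=0: L1-HIT | VC [16, 12]
  [9] addr=0x6f blk=13 s=1: MISS | VC [16, 12, 29]
  [10] addr=0x26 blk=4 s=0: L1-HIT | VC [16, 12, 29]
  [11] addr=0x40 blk=8 s=0: MISS | VC [16, 12, 29, 4]
  [12] addr=0x24 blk=4 s=0: VC-HIT | VC [16, 12, 29, 8]

OUTCOME = L1-HIT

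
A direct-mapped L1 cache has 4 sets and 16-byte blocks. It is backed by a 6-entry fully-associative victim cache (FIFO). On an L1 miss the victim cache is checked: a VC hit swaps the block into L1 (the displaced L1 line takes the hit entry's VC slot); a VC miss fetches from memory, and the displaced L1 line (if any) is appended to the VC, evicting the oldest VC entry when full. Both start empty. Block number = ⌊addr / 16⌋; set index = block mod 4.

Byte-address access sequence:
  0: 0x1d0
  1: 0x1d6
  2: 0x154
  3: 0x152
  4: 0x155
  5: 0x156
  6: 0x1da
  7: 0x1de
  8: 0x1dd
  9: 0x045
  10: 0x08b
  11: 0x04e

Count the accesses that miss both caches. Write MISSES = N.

MISSES = 4

0: 0x1d0 (blk 29, set 1) → MISS  vc=[]
1: 0x1d6 (blk 29, set 1) → L1-HIT  vc=[]
2: 0x154 (blk 21, set 1) → MISS  vc=[29]
3: 0x152 (blk 21, set 1) → L1-HIT  vc=[29]
4: 0x155 (blk 21, set 1) → L1-HIT  vc=[29]
5: 0x156 (blk 21, set 1) → L1-HIT  vc=[29]
6: 0x1da (blk 29, set 1) → VC-HIT  vc=[21]
7: 0x1de (blk 29, set 1) → L1-HIT  vc=[21]
8: 0x1dd (blk 29, set 1) → L1-HIT  vc=[21]
9: 0x45 (blk 4, set 0) → MISS  vc=[21]
10: 0x8b (blk 8, set 0) → MISS  vc=[21, 4]
11: 0x4e (blk 4, set 0) → VC-HIT  vc=[21, 8]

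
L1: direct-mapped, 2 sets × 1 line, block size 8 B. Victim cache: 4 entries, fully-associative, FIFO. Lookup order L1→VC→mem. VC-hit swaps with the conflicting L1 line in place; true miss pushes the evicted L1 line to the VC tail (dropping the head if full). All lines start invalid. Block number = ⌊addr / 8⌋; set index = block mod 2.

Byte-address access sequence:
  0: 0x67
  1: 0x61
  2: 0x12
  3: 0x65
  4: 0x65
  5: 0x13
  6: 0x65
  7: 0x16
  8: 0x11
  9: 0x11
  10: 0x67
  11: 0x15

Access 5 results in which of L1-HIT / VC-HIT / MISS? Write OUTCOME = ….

0: 0x67 (blk 12, set 0) → MISS  vc=[]
1: 0x61 (blk 12, set 0) → L1-HIT  vc=[]
2: 0x12 (blk 2, set 0) → MISS  vc=[12]
3: 0x65 (blk 12, set 0) → VC-HIT  vc=[2]
4: 0x65 (blk 12, set 0) → L1-HIT  vc=[2]
5: 0x13 (blk 2, set 0) → VC-HIT  vc=[12]
6: 0x65 (blk 12, set 0) → VC-HIT  vc=[2]
7: 0x16 (blk 2, set 0) → VC-HIT  vc=[12]
8: 0x11 (blk 2, set 0) → L1-HIT  vc=[12]
9: 0x11 (blk 2, set 0) → L1-HIT  vc=[12]
10: 0x67 (blk 12, set 0) → VC-HIT  vc=[2]
11: 0x15 (blk 2, set 0) → VC-HIT  vc=[12]

OUTCOME = VC-HIT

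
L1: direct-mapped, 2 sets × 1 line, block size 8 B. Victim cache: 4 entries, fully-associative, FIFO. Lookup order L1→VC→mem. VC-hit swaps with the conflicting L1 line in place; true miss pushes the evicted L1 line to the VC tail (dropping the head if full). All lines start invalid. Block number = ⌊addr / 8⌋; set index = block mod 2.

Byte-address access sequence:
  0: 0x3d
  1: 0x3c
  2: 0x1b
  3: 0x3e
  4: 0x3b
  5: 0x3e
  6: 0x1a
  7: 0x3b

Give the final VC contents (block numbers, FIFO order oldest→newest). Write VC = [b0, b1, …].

VC = [3]

  [0] addr=0x3d blk=7 s=1: MISS | VC []
  [1] addr=0x3c blk=7 s=1: L1-HIT | VC []
  [2] addr=0x1b blk=3 s=1: MISS | VC [7]
  [3] addr=0x3e blk=7 s=1: VC-HIT | VC [3]
  [4] addr=0x3b blk=7 s=1: L1-HIT | VC [3]
  [5] addr=0x3e blk=7 s=1: L1-HIT | VC [3]
  [6] addr=0x1a blk=3 s=1: VC-HIT | VC [7]
  [7] addr=0x3b blk=7 s=1: VC-HIT | VC [3]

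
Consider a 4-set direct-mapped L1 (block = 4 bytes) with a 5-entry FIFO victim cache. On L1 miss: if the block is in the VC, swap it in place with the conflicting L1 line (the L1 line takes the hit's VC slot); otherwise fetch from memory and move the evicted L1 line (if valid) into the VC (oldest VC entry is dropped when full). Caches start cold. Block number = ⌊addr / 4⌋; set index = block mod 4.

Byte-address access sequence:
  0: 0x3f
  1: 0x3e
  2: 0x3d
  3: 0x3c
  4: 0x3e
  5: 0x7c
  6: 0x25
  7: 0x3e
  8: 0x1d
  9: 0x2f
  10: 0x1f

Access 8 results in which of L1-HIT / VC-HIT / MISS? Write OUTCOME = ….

OUTCOME = MISS

  [0] addr=0x3f blk=15 s=3: MISS | VC []
  [1] addr=0x3e blk=15 s=3: L1-HIT | VC []
  [2] addr=0x3d blk=15 s=3: L1-HIT | VC []
  [3] addr=0x3c blk=15 s=3: L1-HIT | VC []
  [4] addr=0x3e blk=15 s=3: L1-HIT | VC []
  [5] addr=0x7c blk=31 s=3: MISS | VC [15]
  [6] addr=0x25 blk=9 s=1: MISS | VC [15]
  [7] addr=0x3e blk=15 s=3: VC-HIT | VC [31]
  [8] addr=0x1d blk=7 s=3: MISS | VC [31, 15]
  [9] addr=0x2f blk=11 s=3: MISS | VC [31, 15, 7]
  [10] addr=0x1f blk=7 s=3: VC-HIT | VC [31, 15, 11]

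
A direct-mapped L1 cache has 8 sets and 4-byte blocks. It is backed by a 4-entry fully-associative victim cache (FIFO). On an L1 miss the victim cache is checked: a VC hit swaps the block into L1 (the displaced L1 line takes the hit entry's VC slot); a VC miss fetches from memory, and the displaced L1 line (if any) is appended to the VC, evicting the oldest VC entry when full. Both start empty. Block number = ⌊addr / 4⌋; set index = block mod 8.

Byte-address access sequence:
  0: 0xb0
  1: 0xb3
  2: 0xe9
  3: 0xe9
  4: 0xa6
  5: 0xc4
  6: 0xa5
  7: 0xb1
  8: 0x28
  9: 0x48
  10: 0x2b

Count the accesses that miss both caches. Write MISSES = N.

#0 0xb0→b44/s4 MISS; vc=[]
#1 0xb3→b44/s4 L1-HIT; vc=[]
#2 0xe9→b58/s2 MISS; vc=[]
#3 0xe9→b58/s2 L1-HIT; vc=[]
#4 0xa6→b41/s1 MISS; vc=[]
#5 0xc4→b49/s1 MISS; vc=[41]
#6 0xa5→b41/s1 VC-HIT; vc=[49]
#7 0xb1→b44/s4 L1-HIT; vc=[49]
#8 0x28→b10/s2 MISS; vc=[49,58]
#9 0x48→b18/s2 MISS; vc=[49,58,10]
#10 0x2b→b10/s2 VC-HIT; vc=[49,58,18]

MISSES = 6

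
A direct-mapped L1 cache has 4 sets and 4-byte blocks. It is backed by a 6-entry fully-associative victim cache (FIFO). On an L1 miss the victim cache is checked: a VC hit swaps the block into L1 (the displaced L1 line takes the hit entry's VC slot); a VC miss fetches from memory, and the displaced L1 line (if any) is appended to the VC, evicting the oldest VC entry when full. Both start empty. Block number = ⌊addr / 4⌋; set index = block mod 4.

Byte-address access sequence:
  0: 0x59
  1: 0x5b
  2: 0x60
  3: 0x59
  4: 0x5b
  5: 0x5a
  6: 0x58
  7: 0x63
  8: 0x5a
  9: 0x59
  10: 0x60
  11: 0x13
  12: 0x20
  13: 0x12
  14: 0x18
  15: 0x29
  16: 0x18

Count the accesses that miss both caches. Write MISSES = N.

MISSES = 6

#0 0x59→b22/s2 MISS; vc=[]
#1 0x5b→b22/s2 L1-HIT; vc=[]
#2 0x60→b24/s0 MISS; vc=[]
#3 0x59→b22/s2 L1-HIT; vc=[]
#4 0x5b→b22/s2 L1-HIT; vc=[]
#5 0x5a→b22/s2 L1-HIT; vc=[]
#6 0x58→b22/s2 L1-HIT; vc=[]
#7 0x63→b24/s0 L1-HIT; vc=[]
#8 0x5a→b22/s2 L1-HIT; vc=[]
#9 0x59→b22/s2 L1-HIT; vc=[]
#10 0x60→b24/s0 L1-HIT; vc=[]
#11 0x13→b4/s0 MISS; vc=[24]
#12 0x20→b8/s0 MISS; vc=[24,4]
#13 0x12→b4/s0 VC-HIT; vc=[24,8]
#14 0x18→b6/s2 MISS; vc=[24,8,22]
#15 0x29→b10/s2 MISS; vc=[24,8,22,6]
#16 0x18→b6/s2 VC-HIT; vc=[24,8,22,10]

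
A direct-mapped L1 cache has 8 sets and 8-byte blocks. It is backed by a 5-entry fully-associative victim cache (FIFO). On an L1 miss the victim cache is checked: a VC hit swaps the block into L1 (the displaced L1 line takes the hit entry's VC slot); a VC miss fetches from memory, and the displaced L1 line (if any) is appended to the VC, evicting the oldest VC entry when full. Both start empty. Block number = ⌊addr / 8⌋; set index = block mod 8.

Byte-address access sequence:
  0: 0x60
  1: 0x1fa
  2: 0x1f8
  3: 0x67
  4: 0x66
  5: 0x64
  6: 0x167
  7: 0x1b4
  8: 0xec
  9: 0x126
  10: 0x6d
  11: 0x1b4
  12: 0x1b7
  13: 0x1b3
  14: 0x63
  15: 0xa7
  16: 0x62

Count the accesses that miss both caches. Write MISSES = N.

  [0] addr=0x60 blk=12 s=4: MISS | VC []
  [1] addr=0x1fa blk=63 s=7: MISS | VC []
  [2] addr=0x1f8 blk=63 s=7: L1-HIT | VC []
  [3] addr=0x67 blk=12 s=4: L1-HIT | VC []
  [4] addr=0x66 blk=12 s=4: L1-HIT | VC []
  [5] addr=0x64 blk=12 s=4: L1-HIT | VC []
  [6] addr=0x167 blk=44 s=4: MISS | VC [12]
  [7] addr=0x1b4 blk=54 s=6: MISS | VC [12]
  [8] addr=0xec blk=29 s=5: MISS | VC [12]
  [9] addr=0x126 blk=36 s=4: MISS | VC [12, 44]
  [10] addr=0x6d blk=13 s=5: MISS | VC [12, 44, 29]
  [11] addr=0x1b4 blk=54 s=6: L1-HIT | VC [12, 44, 29]
  [12] addr=0x1b7 blk=54 s=6: L1-HIT | VC [12, 44, 29]
  [13] addr=0x1b3 blk=54 s=6: L1-HIT | VC [12, 44, 29]
  [14] addr=0x63 blk=12 s=4: VC-HIT | VC [36, 44, 29]
  [15] addr=0xa7 blk=20 s=4: MISS | VC [36, 44, 29, 12]
  [16] addr=0x62 blk=12 s=4: VC-HIT | VC [36, 44, 29, 20]

MISSES = 8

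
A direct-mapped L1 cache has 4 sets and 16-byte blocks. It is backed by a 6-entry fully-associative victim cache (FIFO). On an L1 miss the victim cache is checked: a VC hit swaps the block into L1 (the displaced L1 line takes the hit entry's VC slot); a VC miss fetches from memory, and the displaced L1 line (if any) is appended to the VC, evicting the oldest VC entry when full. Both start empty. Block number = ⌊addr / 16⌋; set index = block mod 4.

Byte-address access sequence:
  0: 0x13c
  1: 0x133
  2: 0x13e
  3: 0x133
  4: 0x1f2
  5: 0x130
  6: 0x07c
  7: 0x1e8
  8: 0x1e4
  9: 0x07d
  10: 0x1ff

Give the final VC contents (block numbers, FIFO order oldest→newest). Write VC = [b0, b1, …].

  [0] addr=0x13c blk=19 s=3: MISS | VC []
  [1] addr=0x133 blk=19 s=3: L1-HIT | VC []
  [2] addr=0x13e blk=19 s=3: L1-HIT | VC []
  [3] addr=0x133 blk=19 s=3: L1-HIT | VC []
  [4] addr=0x1f2 blk=31 s=3: MISS | VC [19]
  [5] addr=0x130 blk=19 s=3: VC-HIT | VC [31]
  [6] addr=0x7c blk=7 s=3: MISS | VC [31, 19]
  [7] addr=0x1e8 blk=30 s=2: MISS | VC [31, 19]
  [8] addr=0x1e4 blk=30 s=2: L1-HIT | VC [31, 19]
  [9] addr=0x7d blk=7 s=3: L1-HIT | VC [31, 19]
  [10] addr=0x1ff blk=31 s=3: VC-HIT | VC [7, 19]

VC = [7, 19]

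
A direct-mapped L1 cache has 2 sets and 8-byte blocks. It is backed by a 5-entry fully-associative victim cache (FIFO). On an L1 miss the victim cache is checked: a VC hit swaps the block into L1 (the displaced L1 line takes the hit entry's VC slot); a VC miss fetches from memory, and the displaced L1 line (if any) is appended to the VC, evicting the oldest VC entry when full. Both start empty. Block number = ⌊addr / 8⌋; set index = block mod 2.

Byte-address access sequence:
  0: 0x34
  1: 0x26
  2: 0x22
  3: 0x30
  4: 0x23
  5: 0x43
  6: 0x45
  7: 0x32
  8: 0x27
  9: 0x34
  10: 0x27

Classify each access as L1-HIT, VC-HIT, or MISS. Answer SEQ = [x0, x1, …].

  [0] addr=0x34 blk=6 s=0: MISS | VC []
  [1] addr=0x26 blk=4 s=0: MISS | VC [6]
  [2] addr=0x22 blk=4 s=0: L1-HIT | VC [6]
  [3] addr=0x30 blk=6 s=0: VC-HIT | VC [4]
  [4] addr=0x23 blk=4 s=0: VC-HIT | VC [6]
  [5] addr=0x43 blk=8 s=0: MISS | VC [6, 4]
  [6] addr=0x45 blk=8 s=0: L1-HIT | VC [6, 4]
  [7] addr=0x32 blk=6 s=0: VC-HIT | VC [8, 4]
  [8] addr=0x27 blk=4 s=0: VC-HIT | VC [8, 6]
  [9] addr=0x34 blk=6 s=0: VC-HIT | VC [8, 4]
  [10] addr=0x27 blk=4 s=0: VC-HIT | VC [8, 6]

SEQ = [MISS, MISS, L1-HIT, VC-HIT, VC-HIT, MISS, L1-HIT, VC-HIT, VC-HIT, VC-HIT, VC-HIT]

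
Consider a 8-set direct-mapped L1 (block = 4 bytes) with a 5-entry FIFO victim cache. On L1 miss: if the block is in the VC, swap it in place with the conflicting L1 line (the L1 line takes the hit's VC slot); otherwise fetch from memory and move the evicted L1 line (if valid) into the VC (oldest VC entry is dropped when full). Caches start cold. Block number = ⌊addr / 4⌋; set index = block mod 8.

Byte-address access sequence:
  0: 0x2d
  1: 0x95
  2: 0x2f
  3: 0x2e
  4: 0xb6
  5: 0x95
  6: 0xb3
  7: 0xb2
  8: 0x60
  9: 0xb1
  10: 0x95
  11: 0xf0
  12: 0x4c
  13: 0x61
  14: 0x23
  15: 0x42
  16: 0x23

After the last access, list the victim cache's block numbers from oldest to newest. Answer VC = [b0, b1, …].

VC = [45, 44, 11, 24, 16]

0: 0x2d (blk 11, set 3) → MISS  vc=[]
1: 0x95 (blk 37, set 5) → MISS  vc=[]
2: 0x2f (blk 11, set 3) → L1-HIT  vc=[]
3: 0x2e (blk 11, set 3) → L1-HIT  vc=[]
4: 0xb6 (blk 45, set 5) → MISS  vc=[37]
5: 0x95 (blk 37, set 5) → VC-HIT  vc=[45]
6: 0xb3 (blk 44, set 4) → MISS  vc=[45]
7: 0xb2 (blk 44, set 4) → L1-HIT  vc=[45]
8: 0x60 (blk 24, set 0) → MISS  vc=[45]
9: 0xb1 (blk 44, set 4) → L1-HIT  vc=[45]
10: 0x95 (blk 37, set 5) → L1-HIT  vc=[45]
11: 0xf0 (blk 60, set 4) → MISS  vc=[45, 44]
12: 0x4c (blk 19, set 3) → MISS  vc=[45, 44, 11]
13: 0x61 (blk 24, set 0) → L1-HIT  vc=[45, 44, 11]
14: 0x23 (blk 8, set 0) → MISS  vc=[45, 44, 11, 24]
15: 0x42 (blk 16, set 0) → MISS  vc=[45, 44, 11, 24, 8]
16: 0x23 (blk 8, set 0) → VC-HIT  vc=[45, 44, 11, 24, 16]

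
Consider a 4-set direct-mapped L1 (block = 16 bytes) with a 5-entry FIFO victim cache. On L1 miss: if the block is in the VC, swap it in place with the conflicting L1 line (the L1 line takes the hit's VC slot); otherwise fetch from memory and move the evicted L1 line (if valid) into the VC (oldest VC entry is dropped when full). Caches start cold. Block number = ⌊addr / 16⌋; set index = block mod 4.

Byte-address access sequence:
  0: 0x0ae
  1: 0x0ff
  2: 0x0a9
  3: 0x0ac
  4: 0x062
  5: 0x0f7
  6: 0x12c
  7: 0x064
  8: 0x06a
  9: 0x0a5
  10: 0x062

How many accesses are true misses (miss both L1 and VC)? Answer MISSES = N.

  [0] addr=0xae blk=10 s=2: MISS | VC []
  [1] addr=0xff blk=15 s=3: MISS | VC []
  [2] addr=0xa9 blk=10 s=2: L1-HIT | VC []
  [3] addr=0xac blk=10 s=2: L1-HIT | VC []
  [4] addr=0x62 blk=6 s=2: MISS | VC [10]
  [5] addr=0xf7 blk=15 s=3: L1-HIT | VC [10]
  [6] addr=0x12c blk=18 s=2: MISS | VC [10, 6]
  [7] addr=0x64 blk=6 s=2: VC-HIT | VC [10, 18]
  [8] addr=0x6a blk=6 s=2: L1-HIT | VC [10, 18]
  [9] addr=0xa5 blk=10 s=2: VC-HIT | VC [6, 18]
  [10] addr=0x62 blk=6 s=2: VC-HIT | VC [10, 18]

MISSES = 4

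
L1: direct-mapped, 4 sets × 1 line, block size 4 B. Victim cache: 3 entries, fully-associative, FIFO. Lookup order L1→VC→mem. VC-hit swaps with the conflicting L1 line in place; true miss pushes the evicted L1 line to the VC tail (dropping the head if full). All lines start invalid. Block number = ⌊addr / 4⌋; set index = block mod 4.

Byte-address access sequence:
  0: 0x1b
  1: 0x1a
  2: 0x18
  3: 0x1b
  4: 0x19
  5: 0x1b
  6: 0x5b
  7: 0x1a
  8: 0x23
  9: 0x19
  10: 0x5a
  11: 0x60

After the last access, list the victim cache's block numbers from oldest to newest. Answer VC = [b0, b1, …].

  [0] addr=0x1b blk=6 s=2: MISS | VC []
  [1] addr=0x1a blk=6 s=2: L1-HIT | VC []
  [2] addr=0x18 blk=6 s=2: L1-HIT | VC []
  [3] addr=0x1b blk=6 s=2: L1-HIT | VC []
  [4] addr=0x19 blk=6 s=2: L1-HIT | VC []
  [5] addr=0x1b blk=6 s=2: L1-HIT | VC []
  [6] addr=0x5b blk=22 s=2: MISS | VC [6]
  [7] addr=0x1a blk=6 s=2: VC-HIT | VC [22]
  [8] addr=0x23 blk=8 s=0: MISS | VC [22]
  [9] addr=0x19 blk=6 s=2: L1-HIT | VC [22]
  [10] addr=0x5a blk=22 s=2: VC-HIT | VC [6]
  [11] addr=0x60 blk=24 s=0: MISS | VC [6, 8]

VC = [6, 8]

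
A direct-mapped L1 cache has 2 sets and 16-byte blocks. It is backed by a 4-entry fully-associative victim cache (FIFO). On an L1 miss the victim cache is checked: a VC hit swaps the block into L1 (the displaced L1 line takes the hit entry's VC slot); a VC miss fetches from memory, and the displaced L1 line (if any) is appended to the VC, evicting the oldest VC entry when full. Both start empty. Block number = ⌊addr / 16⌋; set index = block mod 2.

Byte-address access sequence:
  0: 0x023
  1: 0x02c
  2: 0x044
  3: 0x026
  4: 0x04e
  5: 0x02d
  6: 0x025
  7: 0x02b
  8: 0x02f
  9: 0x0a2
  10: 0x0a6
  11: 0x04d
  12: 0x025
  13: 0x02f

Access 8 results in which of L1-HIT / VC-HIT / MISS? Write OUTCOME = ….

  [0] addr=0x23 blk=2 s=0: MISS | VC []
  [1] addr=0x2c blk=2 s=0: L1-HIT | VC []
  [2] addr=0x44 blk=4 s=0: MISS | VC [2]
  [3] addr=0x26 blk=2 s=0: VC-HIT | VC [4]
  [4] addr=0x4e blk=4 s=0: VC-HIT | VC [2]
  [5] addr=0x2d blk=2 s=0: VC-HIT | VC [4]
  [6] addr=0x25 blk=2 s=0: L1-HIT | VC [4]
  [7] addr=0x2b blk=2 s=0: L1-HIT | VC [4]
  [8] addr=0x2f blk=2 s=0: L1-HIT | VC [4]
  [9] addr=0xa2 blk=10 s=0: MISS | VC [4, 2]
  [10] addr=0xa6 blk=10 s=0: L1-HIT | VC [4, 2]
  [11] addr=0x4d blk=4 s=0: VC-HIT | VC [10, 2]
  [12] addr=0x25 blk=2 s=0: VC-HIT | VC [10, 4]
  [13] addr=0x2f blk=2 s=0: L1-HIT | VC [10, 4]

OUTCOME = L1-HIT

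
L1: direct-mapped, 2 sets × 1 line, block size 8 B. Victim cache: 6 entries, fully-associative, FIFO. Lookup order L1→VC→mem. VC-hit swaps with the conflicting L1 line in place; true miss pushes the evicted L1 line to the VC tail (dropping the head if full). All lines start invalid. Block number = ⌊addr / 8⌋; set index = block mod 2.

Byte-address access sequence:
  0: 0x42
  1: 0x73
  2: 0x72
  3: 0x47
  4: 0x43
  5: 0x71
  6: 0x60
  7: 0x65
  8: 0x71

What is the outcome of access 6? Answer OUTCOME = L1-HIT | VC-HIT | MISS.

#0 0x42→b8/s0 MISS; vc=[]
#1 0x73→b14/s0 MISS; vc=[8]
#2 0x72→b14/s0 L1-HIT; vc=[8]
#3 0x47→b8/s0 VC-HIT; vc=[14]
#4 0x43→b8/s0 L1-HIT; vc=[14]
#5 0x71→b14/s0 VC-HIT; vc=[8]
#6 0x60→b12/s0 MISS; vc=[8,14]
#7 0x65→b12/s0 L1-HIT; vc=[8,14]
#8 0x71→b14/s0 VC-HIT; vc=[8,12]

OUTCOME = MISS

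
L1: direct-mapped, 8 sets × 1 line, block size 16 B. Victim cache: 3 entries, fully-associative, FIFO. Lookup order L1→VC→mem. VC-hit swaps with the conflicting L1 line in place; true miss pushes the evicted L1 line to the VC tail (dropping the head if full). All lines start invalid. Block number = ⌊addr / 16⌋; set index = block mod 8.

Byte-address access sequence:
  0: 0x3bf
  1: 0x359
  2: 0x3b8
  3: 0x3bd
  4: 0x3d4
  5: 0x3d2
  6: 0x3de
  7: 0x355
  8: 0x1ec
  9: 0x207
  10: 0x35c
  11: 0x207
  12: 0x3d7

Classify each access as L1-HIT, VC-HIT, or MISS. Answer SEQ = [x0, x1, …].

#0 0x3bf→b59/s3 MISS; vc=[]
#1 0x359→b53/s5 MISS; vc=[]
#2 0x3b8→b59/s3 L1-HIT; vc=[]
#3 0x3bd→b59/s3 L1-HIT; vc=[]
#4 0x3d4→b61/s5 MISS; vc=[53]
#5 0x3d2→b61/s5 L1-HIT; vc=[53]
#6 0x3de→b61/s5 L1-HIT; vc=[53]
#7 0x355→b53/s5 VC-HIT; vc=[61]
#8 0x1ec→b30/s6 MISS; vc=[61]
#9 0x207→b32/s0 MISS; vc=[61]
#10 0x35c→b53/s5 L1-HIT; vc=[61]
#11 0x207→b32/s0 L1-HIT; vc=[61]
#12 0x3d7→b61/s5 VC-HIT; vc=[53]

SEQ = [MISS, MISS, L1-HIT, L1-HIT, MISS, L1-HIT, L1-HIT, VC-HIT, MISS, MISS, L1-HIT, L1-HIT, VC-HIT]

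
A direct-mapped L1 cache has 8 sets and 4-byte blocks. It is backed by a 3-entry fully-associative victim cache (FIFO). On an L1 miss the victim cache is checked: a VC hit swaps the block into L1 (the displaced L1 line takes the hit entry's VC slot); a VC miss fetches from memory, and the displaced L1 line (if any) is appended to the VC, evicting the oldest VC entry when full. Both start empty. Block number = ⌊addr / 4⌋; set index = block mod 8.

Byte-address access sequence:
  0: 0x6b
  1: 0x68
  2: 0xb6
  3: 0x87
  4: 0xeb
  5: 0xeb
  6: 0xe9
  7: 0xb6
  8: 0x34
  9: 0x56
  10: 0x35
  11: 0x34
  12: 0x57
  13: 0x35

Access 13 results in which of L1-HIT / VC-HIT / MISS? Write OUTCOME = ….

#0 0x6b→b26/s2 MISS; vc=[]
#1 0x68→b26/s2 L1-HIT; vc=[]
#2 0xb6→b45/s5 MISS; vc=[]
#3 0x87→b33/s1 MISS; vc=[]
#4 0xeb→b58/s2 MISS; vc=[26]
#5 0xeb→b58/s2 L1-HIT; vc=[26]
#6 0xe9→b58/s2 L1-HIT; vc=[26]
#7 0xb6→b45/s5 L1-HIT; vc=[26]
#8 0x34→b13/s5 MISS; vc=[26,45]
#9 0x56→b21/s5 MISS; vc=[26,45,13]
#10 0x35→b13/s5 VC-HIT; vc=[26,45,21]
#11 0x34→b13/s5 L1-HIT; vc=[26,45,21]
#12 0x57→b21/s5 VC-HIT; vc=[26,45,13]
#13 0x35→b13/s5 VC-HIT; vc=[26,45,21]

OUTCOME = VC-HIT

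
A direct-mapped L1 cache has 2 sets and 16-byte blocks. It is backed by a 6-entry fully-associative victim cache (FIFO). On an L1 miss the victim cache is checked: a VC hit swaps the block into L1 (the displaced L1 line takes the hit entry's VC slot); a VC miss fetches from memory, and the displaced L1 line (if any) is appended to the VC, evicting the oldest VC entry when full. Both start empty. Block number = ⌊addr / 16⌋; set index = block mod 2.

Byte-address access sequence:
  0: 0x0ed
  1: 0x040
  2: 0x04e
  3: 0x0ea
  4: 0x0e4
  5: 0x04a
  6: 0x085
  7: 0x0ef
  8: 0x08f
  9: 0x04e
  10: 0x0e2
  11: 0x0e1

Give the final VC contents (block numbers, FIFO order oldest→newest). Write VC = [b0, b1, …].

VC = [4, 8]

  [0] addr=0xed blk=14 s=0: MISS | VC []
  [1] addr=0x40 blk=4 s=0: MISS | VC [14]
  [2] addr=0x4e blk=4 s=0: L1-HIT | VC [14]
  [3] addr=0xea blk=14 s=0: VC-HIT | VC [4]
  [4] addr=0xe4 blk=14 s=0: L1-HIT | VC [4]
  [5] addr=0x4a blk=4 s=0: VC-HIT | VC [14]
  [6] addr=0x85 blk=8 s=0: MISS | VC [14, 4]
  [7] addr=0xef blk=14 s=0: VC-HIT | VC [8, 4]
  [8] addr=0x8f blk=8 s=0: VC-HIT | VC [14, 4]
  [9] addr=0x4e blk=4 s=0: VC-HIT | VC [14, 8]
  [10] addr=0xe2 blk=14 s=0: VC-HIT | VC [4, 8]
  [11] addr=0xe1 blk=14 s=0: L1-HIT | VC [4, 8]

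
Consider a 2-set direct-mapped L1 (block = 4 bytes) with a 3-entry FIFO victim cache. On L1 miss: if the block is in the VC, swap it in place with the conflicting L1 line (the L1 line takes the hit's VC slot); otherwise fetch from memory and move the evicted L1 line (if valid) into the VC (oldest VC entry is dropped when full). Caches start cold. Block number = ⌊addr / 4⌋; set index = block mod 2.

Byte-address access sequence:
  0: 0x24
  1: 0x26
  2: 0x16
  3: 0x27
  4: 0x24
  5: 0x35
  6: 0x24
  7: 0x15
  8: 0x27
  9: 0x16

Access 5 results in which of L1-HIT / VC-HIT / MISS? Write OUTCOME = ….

OUTCOME = MISS

#0 0x24→b9/s1 MISS; vc=[]
#1 0x26→b9/s1 L1-HIT; vc=[]
#2 0x16→b5/s1 MISS; vc=[9]
#3 0x27→b9/s1 VC-HIT; vc=[5]
#4 0x24→b9/s1 L1-HIT; vc=[5]
#5 0x35→b13/s1 MISS; vc=[5,9]
#6 0x24→b9/s1 VC-HIT; vc=[5,13]
#7 0x15→b5/s1 VC-HIT; vc=[9,13]
#8 0x27→b9/s1 VC-HIT; vc=[5,13]
#9 0x16→b5/s1 VC-HIT; vc=[9,13]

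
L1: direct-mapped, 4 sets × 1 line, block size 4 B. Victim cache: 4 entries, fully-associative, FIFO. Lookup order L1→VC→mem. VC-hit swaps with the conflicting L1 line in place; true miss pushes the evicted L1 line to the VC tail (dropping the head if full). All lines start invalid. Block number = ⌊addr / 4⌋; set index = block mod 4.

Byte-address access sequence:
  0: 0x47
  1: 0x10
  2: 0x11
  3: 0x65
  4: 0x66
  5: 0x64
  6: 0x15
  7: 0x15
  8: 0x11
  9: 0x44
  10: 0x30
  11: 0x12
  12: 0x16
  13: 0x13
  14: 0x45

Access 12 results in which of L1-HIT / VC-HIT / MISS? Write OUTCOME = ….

#0 0x47→b17/s1 MISS; vc=[]
#1 0x10→b4/s0 MISS; vc=[]
#2 0x11→b4/s0 L1-HIT; vc=[]
#3 0x65→b25/s1 MISS; vc=[17]
#4 0x66→b25/s1 L1-HIT; vc=[17]
#5 0x64→b25/s1 L1-HIT; vc=[17]
#6 0x15→b5/s1 MISS; vc=[17,25]
#7 0x15→b5/s1 L1-HIT; vc=[17,25]
#8 0x11→b4/s0 L1-HIT; vc=[17,25]
#9 0x44→b17/s1 VC-HIT; vc=[5,25]
#10 0x30→b12/s0 MISS; vc=[5,25,4]
#11 0x12→b4/s0 VC-HIT; vc=[5,25,12]
#12 0x16→b5/s1 VC-HIT; vc=[17,25,12]
#13 0x13→b4/s0 L1-HIT; vc=[17,25,12]
#14 0x45→b17/s1 VC-HIT; vc=[5,25,12]

OUTCOME = VC-HIT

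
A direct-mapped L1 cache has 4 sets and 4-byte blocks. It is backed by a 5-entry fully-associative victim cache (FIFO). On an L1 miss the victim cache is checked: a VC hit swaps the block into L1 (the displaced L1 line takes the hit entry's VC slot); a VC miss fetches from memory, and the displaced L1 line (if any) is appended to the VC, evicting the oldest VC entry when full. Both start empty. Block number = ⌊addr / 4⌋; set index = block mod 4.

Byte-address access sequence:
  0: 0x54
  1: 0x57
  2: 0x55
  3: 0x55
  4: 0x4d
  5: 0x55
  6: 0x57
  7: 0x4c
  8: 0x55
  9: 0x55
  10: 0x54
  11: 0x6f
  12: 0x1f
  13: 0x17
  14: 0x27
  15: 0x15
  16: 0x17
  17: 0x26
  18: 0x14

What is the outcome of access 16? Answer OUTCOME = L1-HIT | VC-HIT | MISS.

0: 0x54 (blk 21, set 1) → MISS  vc=[]
1: 0x57 (blk 21, set 1) → L1-HIT  vc=[]
2: 0x55 (blk 21, set 1) → L1-HIT  vc=[]
3: 0x55 (blk 21, set 1) → L1-HIT  vc=[]
4: 0x4d (blk 19, set 3) → MISS  vc=[]
5: 0x55 (blk 21, set 1) → L1-HIT  vc=[]
6: 0x57 (blk 21, set 1) → L1-HIT  vc=[]
7: 0x4c (blk 19, set 3) → L1-HIT  vc=[]
8: 0x55 (blk 21, set 1) → L1-HIT  vc=[]
9: 0x55 (blk 21, set 1) → L1-HIT  vc=[]
10: 0x54 (blk 21, set 1) → L1-HIT  vc=[]
11: 0x6f (blk 27, set 3) → MISS  vc=[19]
12: 0x1f (blk 7, set 3) → MISS  vc=[19, 27]
13: 0x17 (blk 5, set 1) → MISS  vc=[19, 27, 21]
14: 0x27 (blk 9, set 1) → MISS  vc=[19, 27, 21, 5]
15: 0x15 (blk 5, set 1) → VC-HIT  vc=[19, 27, 21, 9]
16: 0x17 (blk 5, set 1) → L1-HIT  vc=[19, 27, 21, 9]
17: 0x26 (blk 9, set 1) → VC-HIT  vc=[19, 27, 21, 5]
18: 0x14 (blk 5, set 1) → VC-HIT  vc=[19, 27, 21, 9]

OUTCOME = L1-HIT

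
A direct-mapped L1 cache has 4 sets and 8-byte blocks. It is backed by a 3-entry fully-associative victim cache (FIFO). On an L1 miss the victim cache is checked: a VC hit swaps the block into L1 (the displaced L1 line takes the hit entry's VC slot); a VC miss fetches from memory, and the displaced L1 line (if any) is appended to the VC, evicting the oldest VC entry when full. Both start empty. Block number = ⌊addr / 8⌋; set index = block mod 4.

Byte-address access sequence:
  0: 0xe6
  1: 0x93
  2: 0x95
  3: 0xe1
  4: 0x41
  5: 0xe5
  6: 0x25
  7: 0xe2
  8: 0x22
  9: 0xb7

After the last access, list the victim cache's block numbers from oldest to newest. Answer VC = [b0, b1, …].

#0 0xe6→b28/s0 MISS; vc=[]
#1 0x93→b18/s2 MISS; vc=[]
#2 0x95→b18/s2 L1-HIT; vc=[]
#3 0xe1→b28/s0 L1-HIT; vc=[]
#4 0x41→b8/s0 MISS; vc=[28]
#5 0xe5→b28/s0 VC-HIT; vc=[8]
#6 0x25→b4/s0 MISS; vc=[8,28]
#7 0xe2→b28/s0 VC-HIT; vc=[8,4]
#8 0x22→b4/s0 VC-HIT; vc=[8,28]
#9 0xb7→b22/s2 MISS; vc=[8,28,18]

VC = [8, 28, 18]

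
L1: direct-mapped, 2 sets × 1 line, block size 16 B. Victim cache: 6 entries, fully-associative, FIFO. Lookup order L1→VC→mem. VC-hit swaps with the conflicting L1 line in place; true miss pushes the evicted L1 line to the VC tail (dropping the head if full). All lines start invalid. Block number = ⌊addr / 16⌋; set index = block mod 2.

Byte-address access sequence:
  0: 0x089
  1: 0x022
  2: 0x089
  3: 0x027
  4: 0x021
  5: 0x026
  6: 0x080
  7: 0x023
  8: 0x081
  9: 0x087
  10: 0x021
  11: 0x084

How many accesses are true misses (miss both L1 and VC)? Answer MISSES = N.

MISSES = 2

#0 0x89→b8/s0 MISS; vc=[]
#1 0x22→b2/s0 MISS; vc=[8]
#2 0x89→b8/s0 VC-HIT; vc=[2]
#3 0x27→b2/s0 VC-HIT; vc=[8]
#4 0x21→b2/s0 L1-HIT; vc=[8]
#5 0x26→b2/s0 L1-HIT; vc=[8]
#6 0x80→b8/s0 VC-HIT; vc=[2]
#7 0x23→b2/s0 VC-HIT; vc=[8]
#8 0x81→b8/s0 VC-HIT; vc=[2]
#9 0x87→b8/s0 L1-HIT; vc=[2]
#10 0x21→b2/s0 VC-HIT; vc=[8]
#11 0x84→b8/s0 VC-HIT; vc=[2]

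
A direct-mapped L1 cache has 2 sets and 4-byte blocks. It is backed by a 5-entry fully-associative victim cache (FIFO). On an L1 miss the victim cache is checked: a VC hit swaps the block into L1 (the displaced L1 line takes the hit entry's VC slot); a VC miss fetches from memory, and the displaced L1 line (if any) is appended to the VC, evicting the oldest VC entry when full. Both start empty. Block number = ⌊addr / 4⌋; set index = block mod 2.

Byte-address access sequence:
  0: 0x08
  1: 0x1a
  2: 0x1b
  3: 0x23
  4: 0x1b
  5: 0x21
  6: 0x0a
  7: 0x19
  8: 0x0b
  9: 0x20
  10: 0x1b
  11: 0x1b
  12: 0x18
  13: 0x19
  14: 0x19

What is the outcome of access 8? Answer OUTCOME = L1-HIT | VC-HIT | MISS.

OUTCOME = VC-HIT

#0 0x8→b2/s0 MISS; vc=[]
#1 0x1a→b6/s0 MISS; vc=[2]
#2 0x1b→b6/s0 L1-HIT; vc=[2]
#3 0x23→b8/s0 MISS; vc=[2,6]
#4 0x1b→b6/s0 VC-HIT; vc=[2,8]
#5 0x21→b8/s0 VC-HIT; vc=[2,6]
#6 0xa→b2/s0 VC-HIT; vc=[8,6]
#7 0x19→b6/s0 VC-HIT; vc=[8,2]
#8 0xb→b2/s0 VC-HIT; vc=[8,6]
#9 0x20→b8/s0 VC-HIT; vc=[2,6]
#10 0x1b→b6/s0 VC-HIT; vc=[2,8]
#11 0x1b→b6/s0 L1-HIT; vc=[2,8]
#12 0x18→b6/s0 L1-HIT; vc=[2,8]
#13 0x19→b6/s0 L1-HIT; vc=[2,8]
#14 0x19→b6/s0 L1-HIT; vc=[2,8]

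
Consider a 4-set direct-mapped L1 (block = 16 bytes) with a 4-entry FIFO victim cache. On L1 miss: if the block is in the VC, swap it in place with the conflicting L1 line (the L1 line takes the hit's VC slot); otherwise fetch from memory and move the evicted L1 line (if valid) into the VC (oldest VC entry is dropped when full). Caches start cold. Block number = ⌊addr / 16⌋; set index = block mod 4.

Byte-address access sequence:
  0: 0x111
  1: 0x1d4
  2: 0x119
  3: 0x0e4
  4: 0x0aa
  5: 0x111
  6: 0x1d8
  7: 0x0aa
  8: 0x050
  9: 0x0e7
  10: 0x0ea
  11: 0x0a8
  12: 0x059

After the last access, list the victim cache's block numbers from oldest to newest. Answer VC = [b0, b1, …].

VC = [17, 14, 29]

  [0] addr=0x111 blk=17 s=1: MISS | VC []
  [1] addr=0x1d4 blk=29 s=1: MISS | VC [17]
  [2] addr=0x119 blk=17 s=1: VC-HIT | VC [29]
  [3] addr=0xe4 blk=14 s=2: MISS | VC [29]
  [4] addr=0xaa blk=10 s=2: MISS | VC [29, 14]
  [5] addr=0x111 blk=17 s=1: L1-HIT | VC [29, 14]
  [6] addr=0x1d8 blk=29 s=1: VC-HIT | VC [17, 14]
  [7] addr=0xaa blk=10 s=2: L1-HIT | VC [17, 14]
  [8] addr=0x50 blk=5 s=1: MISS | VC [17, 14, 29]
  [9] addr=0xe7 blk=14 s=2: VC-HIT | VC [17, 10, 29]
  [10] addr=0xea blk=14 s=2: L1-HIT | VC [17, 10, 29]
  [11] addr=0xa8 blk=10 s=2: VC-HIT | VC [17, 14, 29]
  [12] addr=0x59 blk=5 s=1: L1-HIT | VC [17, 14, 29]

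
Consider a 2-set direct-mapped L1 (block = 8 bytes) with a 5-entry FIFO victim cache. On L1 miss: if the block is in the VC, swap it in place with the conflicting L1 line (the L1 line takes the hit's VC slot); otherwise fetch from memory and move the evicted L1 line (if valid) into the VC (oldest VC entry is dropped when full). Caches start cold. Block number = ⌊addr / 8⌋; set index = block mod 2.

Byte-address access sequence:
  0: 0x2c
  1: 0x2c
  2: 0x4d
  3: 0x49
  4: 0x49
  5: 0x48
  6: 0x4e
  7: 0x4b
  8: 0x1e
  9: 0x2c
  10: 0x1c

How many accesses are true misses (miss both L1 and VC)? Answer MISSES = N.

MISSES = 3

#0 0x2c→b5/s1 MISS; vc=[]
#1 0x2c→b5/s1 L1-HIT; vc=[]
#2 0x4d→b9/s1 MISS; vc=[5]
#3 0x49→b9/s1 L1-HIT; vc=[5]
#4 0x49→b9/s1 L1-HIT; vc=[5]
#5 0x48→b9/s1 L1-HIT; vc=[5]
#6 0x4e→b9/s1 L1-HIT; vc=[5]
#7 0x4b→b9/s1 L1-HIT; vc=[5]
#8 0x1e→b3/s1 MISS; vc=[5,9]
#9 0x2c→b5/s1 VC-HIT; vc=[3,9]
#10 0x1c→b3/s1 VC-HIT; vc=[5,9]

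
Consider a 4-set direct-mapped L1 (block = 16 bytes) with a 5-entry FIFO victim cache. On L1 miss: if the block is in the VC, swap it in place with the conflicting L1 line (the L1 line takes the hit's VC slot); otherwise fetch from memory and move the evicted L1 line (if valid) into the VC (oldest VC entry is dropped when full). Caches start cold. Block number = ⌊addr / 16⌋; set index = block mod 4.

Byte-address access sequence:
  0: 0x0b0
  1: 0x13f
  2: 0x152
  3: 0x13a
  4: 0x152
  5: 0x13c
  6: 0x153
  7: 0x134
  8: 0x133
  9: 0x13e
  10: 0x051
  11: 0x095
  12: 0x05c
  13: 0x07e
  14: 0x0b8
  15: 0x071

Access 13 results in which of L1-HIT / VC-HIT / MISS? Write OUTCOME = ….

OUTCOME = MISS

0: 0xb0 (blk 11, set 3) → MISS  vc=[]
1: 0x13f (blk 19, set 3) → MISS  vc=[11]
2: 0x152 (blk 21, set 1) → MISS  vc=[11]
3: 0x13a (blk 19, set 3) → L1-HIT  vc=[11]
4: 0x152 (blk 21, set 1) → L1-HIT  vc=[11]
5: 0x13c (blk 19, set 3) → L1-HIT  vc=[11]
6: 0x153 (blk 21, set 1) → L1-HIT  vc=[11]
7: 0x134 (blk 19, set 3) → L1-HIT  vc=[11]
8: 0x133 (blk 19, set 3) → L1-HIT  vc=[11]
9: 0x13e (blk 19, set 3) → L1-HIT  vc=[11]
10: 0x51 (blk 5, set 1) → MISS  vc=[11, 21]
11: 0x95 (blk 9, set 1) → MISS  vc=[11, 21, 5]
12: 0x5c (blk 5, set 1) → VC-HIT  vc=[11, 21, 9]
13: 0x7e (blk 7, set 3) → MISS  vc=[11, 21, 9, 19]
14: 0xb8 (blk 11, set 3) → VC-HIT  vc=[7, 21, 9, 19]
15: 0x71 (blk 7, set 3) → VC-HIT  vc=[11, 21, 9, 19]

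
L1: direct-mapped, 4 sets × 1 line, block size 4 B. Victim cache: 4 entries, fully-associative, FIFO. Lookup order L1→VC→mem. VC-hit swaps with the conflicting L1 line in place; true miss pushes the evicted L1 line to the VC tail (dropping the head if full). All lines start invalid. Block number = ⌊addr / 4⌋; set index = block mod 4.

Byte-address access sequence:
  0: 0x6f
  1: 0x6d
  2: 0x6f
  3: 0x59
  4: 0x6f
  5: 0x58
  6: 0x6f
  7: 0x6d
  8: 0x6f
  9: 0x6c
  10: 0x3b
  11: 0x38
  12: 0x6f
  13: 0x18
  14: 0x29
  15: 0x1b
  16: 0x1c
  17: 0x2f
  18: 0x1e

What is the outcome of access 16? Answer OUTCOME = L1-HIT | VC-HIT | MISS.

#0 0x6f→b27/s3 MISS; vc=[]
#1 0x6d→b27/s3 L1-HIT; vc=[]
#2 0x6f→b27/s3 L1-HIT; vc=[]
#3 0x59→b22/s2 MISS; vc=[]
#4 0x6f→b27/s3 L1-HIT; vc=[]
#5 0x58→b22/s2 L1-HIT; vc=[]
#6 0x6f→b27/s3 L1-HIT; vc=[]
#7 0x6d→b27/s3 L1-HIT; vc=[]
#8 0x6f→b27/s3 L1-HIT; vc=[]
#9 0x6c→b27/s3 L1-HIT; vc=[]
#10 0x3b→b14/s2 MISS; vc=[22]
#11 0x38→b14/s2 L1-HIT; vc=[22]
#12 0x6f→b27/s3 L1-HIT; vc=[22]
#13 0x18→b6/s2 MISS; vc=[22,14]
#14 0x29→b10/s2 MISS; vc=[22,14,6]
#15 0x1b→b6/s2 VC-HIT; vc=[22,14,10]
#16 0x1c→b7/s3 MISS; vc=[22,14,10,27]
#17 0x2f→b11/s3 MISS; vc=[14,10,27,7]
#18 0x1e→b7/s3 VC-HIT; vc=[14,10,27,11]

OUTCOME = MISS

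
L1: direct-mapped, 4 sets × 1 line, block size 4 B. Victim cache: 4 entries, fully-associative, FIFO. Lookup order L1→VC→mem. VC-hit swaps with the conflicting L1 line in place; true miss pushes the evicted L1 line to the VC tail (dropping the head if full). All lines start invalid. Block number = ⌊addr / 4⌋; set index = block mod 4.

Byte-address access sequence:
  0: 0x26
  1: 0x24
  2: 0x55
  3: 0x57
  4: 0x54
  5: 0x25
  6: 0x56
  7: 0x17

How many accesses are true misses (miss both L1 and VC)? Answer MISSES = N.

0: 0x26 (blk 9, set 1) → MISS  vc=[]
1: 0x24 (blk 9, set 1) → L1-HIT  vc=[]
2: 0x55 (blk 21, set 1) → MISS  vc=[9]
3: 0x57 (blk 21, set 1) → L1-HIT  vc=[9]
4: 0x54 (blk 21, set 1) → L1-HIT  vc=[9]
5: 0x25 (blk 9, set 1) → VC-HIT  vc=[21]
6: 0x56 (blk 21, set 1) → VC-HIT  vc=[9]
7: 0x17 (blk 5, set 1) → MISS  vc=[9, 21]

MISSES = 3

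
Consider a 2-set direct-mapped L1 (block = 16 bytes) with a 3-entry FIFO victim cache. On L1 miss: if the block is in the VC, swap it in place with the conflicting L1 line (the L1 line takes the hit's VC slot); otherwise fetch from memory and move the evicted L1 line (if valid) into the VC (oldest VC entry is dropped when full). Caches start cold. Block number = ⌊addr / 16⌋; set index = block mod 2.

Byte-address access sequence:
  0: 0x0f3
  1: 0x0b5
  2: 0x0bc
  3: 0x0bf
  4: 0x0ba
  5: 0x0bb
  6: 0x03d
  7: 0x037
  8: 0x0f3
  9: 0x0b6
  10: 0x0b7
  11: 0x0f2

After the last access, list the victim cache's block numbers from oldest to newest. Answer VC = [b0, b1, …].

0: 0xf3 (blk 15, set 1) → MISS  vc=[]
1: 0xb5 (blk 11, set 1) → MISS  vc=[15]
2: 0xbc (blk 11, set 1) → L1-HIT  vc=[15]
3: 0xbf (blk 11, set 1) → L1-HIT  vc=[15]
4: 0xba (blk 11, set 1) → L1-HIT  vc=[15]
5: 0xbb (blk 11, set 1) → L1-HIT  vc=[15]
6: 0x3d (blk 3, set 1) → MISS  vc=[15, 11]
7: 0x37 (blk 3, set 1) → L1-HIT  vc=[15, 11]
8: 0xf3 (blk 15, set 1) → VC-HIT  vc=[3, 11]
9: 0xb6 (blk 11, set 1) → VC-HIT  vc=[3, 15]
10: 0xb7 (blk 11, set 1) → L1-HIT  vc=[3, 15]
11: 0xf2 (blk 15, set 1) → VC-HIT  vc=[3, 11]

VC = [3, 11]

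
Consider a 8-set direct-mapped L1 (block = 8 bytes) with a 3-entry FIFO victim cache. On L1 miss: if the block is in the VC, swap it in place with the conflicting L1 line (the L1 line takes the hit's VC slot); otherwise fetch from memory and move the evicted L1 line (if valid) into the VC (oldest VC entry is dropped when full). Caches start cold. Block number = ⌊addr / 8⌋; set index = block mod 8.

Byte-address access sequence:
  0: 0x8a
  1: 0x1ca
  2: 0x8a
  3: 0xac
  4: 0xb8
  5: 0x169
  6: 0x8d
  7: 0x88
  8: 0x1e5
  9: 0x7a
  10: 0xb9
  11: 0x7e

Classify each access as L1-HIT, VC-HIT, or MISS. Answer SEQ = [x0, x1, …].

#0 0x8a→b17/s1 MISS; vc=[]
#1 0x1ca→b57/s1 MISS; vc=[17]
#2 0x8a→b17/s1 VC-HIT; vc=[57]
#3 0xac→b21/s5 MISS; vc=[57]
#4 0xb8→b23/s7 MISS; vc=[57]
#5 0x169→b45/s5 MISS; vc=[57,21]
#6 0x8d→b17/s1 L1-HIT; vc=[57,21]
#7 0x88→b17/s1 L1-HIT; vc=[57,21]
#8 0x1e5→b60/s4 MISS; vc=[57,21]
#9 0x7a→b15/s7 MISS; vc=[57,21,23]
#10 0xb9→b23/s7 VC-HIT; vc=[57,21,15]
#11 0x7e→b15/s7 VC-HIT; vc=[57,21,23]

SEQ = [MISS, MISS, VC-HIT, MISS, MISS, MISS, L1-HIT, L1-HIT, MISS, MISS, VC-HIT, VC-HIT]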